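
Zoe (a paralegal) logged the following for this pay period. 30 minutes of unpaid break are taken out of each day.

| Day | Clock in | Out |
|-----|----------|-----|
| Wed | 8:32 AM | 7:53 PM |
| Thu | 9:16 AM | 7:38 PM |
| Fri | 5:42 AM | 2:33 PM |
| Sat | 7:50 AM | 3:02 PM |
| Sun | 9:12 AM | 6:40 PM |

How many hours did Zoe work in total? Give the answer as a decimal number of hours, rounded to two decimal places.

Wed: 8:32 AM–7:53 PM = 11 h 21 min; less 30 min break → 10 h 51 min
Thu: 9:16 AM–7:38 PM = 10 h 22 min; less 30 min break → 9 h 52 min
Fri: 5:42 AM–2:33 PM = 8 h 51 min; less 30 min break → 8 h 21 min
Sat: 7:50 AM–3:02 PM = 7 h 12 min; less 30 min break → 6 h 42 min
Sun: 9:12 AM–6:40 PM = 9 h 28 min; less 30 min break → 8 h 58 min
Total: 10 h 51 min + 9 h 52 min + 8 h 21 min + 6 h 42 min + 8 h 58 min = 44 h 44 min.

44.73 hours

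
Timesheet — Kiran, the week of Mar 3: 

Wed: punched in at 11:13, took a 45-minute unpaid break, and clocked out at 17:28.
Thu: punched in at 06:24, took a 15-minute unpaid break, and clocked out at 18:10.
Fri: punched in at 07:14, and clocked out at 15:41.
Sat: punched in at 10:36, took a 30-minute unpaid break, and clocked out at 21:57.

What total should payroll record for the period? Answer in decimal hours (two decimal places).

Wed: 11:13–17:28 = 6 h 15 min; less 45 min break → 5 h 30 min
Thu: 06:24–18:10 = 11 h 46 min; less 15 min break → 11 h 31 min
Fri: 07:14–15:41 = 8 h 27 min
Sat: 10:36–21:57 = 11 h 21 min; less 30 min break → 10 h 51 min
Total: 5 h 30 min + 11 h 31 min + 8 h 27 min + 10 h 51 min = 36 h 19 min.

36.32 hours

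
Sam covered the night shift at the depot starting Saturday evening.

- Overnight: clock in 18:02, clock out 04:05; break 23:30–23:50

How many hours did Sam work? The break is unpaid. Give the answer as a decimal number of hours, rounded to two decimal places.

Overnight: 18:02 → midnight = 5 h 58 min; midnight → 04:05 = 4 h 5 min; span 10 h 3 min; less 20 min break → 9 h 43 min

9.72 hours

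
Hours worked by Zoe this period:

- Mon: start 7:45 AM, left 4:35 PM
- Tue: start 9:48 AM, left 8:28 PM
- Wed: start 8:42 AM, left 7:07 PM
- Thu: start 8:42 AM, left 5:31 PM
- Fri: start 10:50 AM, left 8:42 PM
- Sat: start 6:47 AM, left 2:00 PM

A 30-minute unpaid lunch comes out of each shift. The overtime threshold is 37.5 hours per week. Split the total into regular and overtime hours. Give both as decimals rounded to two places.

Mon: 7:45 AM–4:35 PM = 8 h 50 min; less 30 min break → 8 h 20 min
Tue: 9:48 AM–8:28 PM = 10 h 40 min; less 30 min break → 10 h 10 min
Wed: 8:42 AM–7:07 PM = 10 h 25 min; less 30 min break → 9 h 55 min
Thu: 8:42 AM–5:31 PM = 8 h 49 min; less 30 min break → 8 h 19 min
Fri: 10:50 AM–8:42 PM = 9 h 52 min; less 30 min break → 9 h 22 min
Sat: 6:47 AM–2:00 PM = 7 h 13 min; less 30 min break → 6 h 43 min
Total worked: 52 h 49 min = 52.82 h.
Threshold 37.5 h → overtime 15 h 19 min, regular 37 h 30 min.

Regular 37.50 hours, overtime 15.32 hours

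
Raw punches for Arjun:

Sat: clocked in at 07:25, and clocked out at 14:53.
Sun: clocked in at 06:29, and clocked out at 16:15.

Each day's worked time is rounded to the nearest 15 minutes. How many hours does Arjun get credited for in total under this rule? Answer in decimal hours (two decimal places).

Sat: 07:25–14:53 = 7 h 28 min → rounds to 7 h 30 min
Sun: 06:29–16:15 = 9 h 46 min → rounds to 9 h 45 min
Total credited: 17 h 15 min.

17.25 hours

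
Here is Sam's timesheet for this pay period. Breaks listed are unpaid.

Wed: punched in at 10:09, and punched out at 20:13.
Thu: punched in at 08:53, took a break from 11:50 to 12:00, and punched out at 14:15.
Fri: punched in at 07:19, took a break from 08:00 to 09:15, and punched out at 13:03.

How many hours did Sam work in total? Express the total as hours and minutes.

19 h 45 min

Wed: 10:09–20:13 = 10 h 4 min
Thu: 08:53–14:15 = 5 h 22 min; less 10 min break → 5 h 12 min
Fri: 07:19–13:03 = 5 h 44 min; less 75 min break → 4 h 29 min
Total: 10 h 4 min + 5 h 12 min + 4 h 29 min = 19 h 45 min.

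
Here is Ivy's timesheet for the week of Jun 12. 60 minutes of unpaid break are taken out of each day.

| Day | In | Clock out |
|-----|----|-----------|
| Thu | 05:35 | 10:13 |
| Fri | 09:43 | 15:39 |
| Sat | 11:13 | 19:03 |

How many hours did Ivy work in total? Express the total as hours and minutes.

15 h 24 min

Thu: 05:35–10:13 = 4 h 38 min; less 60 min break → 3 h 38 min
Fri: 09:43–15:39 = 5 h 56 min; less 60 min break → 4 h 56 min
Sat: 11:13–19:03 = 7 h 50 min; less 60 min break → 6 h 50 min
Total: 3 h 38 min + 4 h 56 min + 6 h 50 min = 15 h 24 min.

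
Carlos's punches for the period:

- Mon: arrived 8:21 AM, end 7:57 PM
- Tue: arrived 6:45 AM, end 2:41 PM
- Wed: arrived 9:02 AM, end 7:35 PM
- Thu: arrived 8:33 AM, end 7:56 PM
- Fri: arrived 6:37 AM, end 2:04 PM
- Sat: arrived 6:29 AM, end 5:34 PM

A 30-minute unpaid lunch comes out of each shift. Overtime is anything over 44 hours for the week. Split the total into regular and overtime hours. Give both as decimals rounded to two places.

Mon: 8:21 AM–7:57 PM = 11 h 36 min; less 30 min break → 11 h 6 min
Tue: 6:45 AM–2:41 PM = 7 h 56 min; less 30 min break → 7 h 26 min
Wed: 9:02 AM–7:35 PM = 10 h 33 min; less 30 min break → 10 h 3 min
Thu: 8:33 AM–7:56 PM = 11 h 23 min; less 30 min break → 10 h 53 min
Fri: 6:37 AM–2:04 PM = 7 h 27 min; less 30 min break → 6 h 57 min
Sat: 6:29 AM–5:34 PM = 11 h 5 min; less 30 min break → 10 h 35 min
Total worked: 57 h 0 min = 57.00 h.
Threshold 44 h → overtime 13 h 0 min, regular 44 h 0 min.

Regular 44.00 hours, overtime 13.00 hours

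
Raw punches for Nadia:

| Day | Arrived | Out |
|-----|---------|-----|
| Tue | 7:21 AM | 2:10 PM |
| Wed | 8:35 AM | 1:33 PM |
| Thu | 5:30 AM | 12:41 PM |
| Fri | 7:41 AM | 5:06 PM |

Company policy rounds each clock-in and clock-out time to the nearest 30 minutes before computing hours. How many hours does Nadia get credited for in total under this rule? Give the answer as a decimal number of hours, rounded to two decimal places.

Tue: in 7:21 AM→7:30 AM, out 2:10 PM→2:00 PM; 6 h 30 min
Wed: in 8:35 AM→8:30 AM, out 1:33 PM→1:30 PM; 5 h 0 min
Thu: in 5:30 AM→5:30 AM, out 12:41 PM→12:30 PM; 7 h 0 min
Fri: in 7:41 AM→7:30 AM, out 5:06 PM→5:00 PM; 9 h 30 min
Total credited: 28 h 0 min.

28.00 hours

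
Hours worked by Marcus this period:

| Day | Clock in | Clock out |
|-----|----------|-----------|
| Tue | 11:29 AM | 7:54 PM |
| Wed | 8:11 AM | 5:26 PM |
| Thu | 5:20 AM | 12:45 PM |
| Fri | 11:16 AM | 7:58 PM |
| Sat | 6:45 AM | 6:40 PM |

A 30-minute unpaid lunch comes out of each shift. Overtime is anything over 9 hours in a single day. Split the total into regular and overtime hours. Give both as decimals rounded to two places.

Regular 40.78 hours, overtime 2.42 hours

Tue: 11:29 AM–7:54 PM = 8 h 25 min; less 30 min break → 7 h 55 min
Wed: 8:11 AM–5:26 PM = 9 h 15 min; less 30 min break → 8 h 45 min
Thu: 5:20 AM–12:45 PM = 7 h 25 min; less 30 min break → 6 h 55 min
Fri: 11:16 AM–7:58 PM = 8 h 42 min; less 30 min break → 8 h 12 min
Sat: 6:45 AM–6:40 PM = 11 h 55 min; less 30 min break → 11 h 25 min
Tue reg 7 h 55 min / OT 0 h 0 min; Wed reg 8 h 45 min / OT 0 h 0 min; Thu reg 6 h 55 min / OT 0 h 0 min; Fri reg 8 h 12 min / OT 0 h 0 min; Sat reg 9 h 0 min / OT 2 h 25 min.
Totals: regular 40 h 47 min, overtime 2 h 25 min.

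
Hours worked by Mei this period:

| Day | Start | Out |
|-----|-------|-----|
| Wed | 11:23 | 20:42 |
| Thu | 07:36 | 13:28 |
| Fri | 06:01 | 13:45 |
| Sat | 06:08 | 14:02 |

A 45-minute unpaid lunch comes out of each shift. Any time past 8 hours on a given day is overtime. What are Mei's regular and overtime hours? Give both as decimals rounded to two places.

Regular 27.25 hours, overtime 0.57 hours

Wed: 11:23–20:42 = 9 h 19 min; less 45 min break → 8 h 34 min
Thu: 07:36–13:28 = 5 h 52 min; less 45 min break → 5 h 7 min
Fri: 06:01–13:45 = 7 h 44 min; less 45 min break → 6 h 59 min
Sat: 06:08–14:02 = 7 h 54 min; less 45 min break → 7 h 9 min
Wed reg 8 h 0 min / OT 0 h 34 min; Thu reg 5 h 7 min / OT 0 h 0 min; Fri reg 6 h 59 min / OT 0 h 0 min; Sat reg 7 h 9 min / OT 0 h 0 min.
Totals: regular 27 h 15 min, overtime 0 h 34 min.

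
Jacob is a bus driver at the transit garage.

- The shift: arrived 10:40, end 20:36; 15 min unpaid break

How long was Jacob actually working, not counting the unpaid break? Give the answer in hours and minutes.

9 h 41 min

The shift: 10:40–20:36 = 9 h 56 min; less 15 min break → 9 h 41 min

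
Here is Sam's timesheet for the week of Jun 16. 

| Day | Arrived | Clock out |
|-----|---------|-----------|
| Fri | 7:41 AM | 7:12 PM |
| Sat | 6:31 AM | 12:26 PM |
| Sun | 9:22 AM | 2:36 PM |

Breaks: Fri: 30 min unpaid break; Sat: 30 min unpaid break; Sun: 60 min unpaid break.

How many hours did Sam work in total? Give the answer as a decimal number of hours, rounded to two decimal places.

Fri: 7:41 AM–7:12 PM = 11 h 31 min; less 30 min break → 11 h 1 min
Sat: 6:31 AM–12:26 PM = 5 h 55 min; less 30 min break → 5 h 25 min
Sun: 9:22 AM–2:36 PM = 5 h 14 min; less 60 min break → 4 h 14 min
Total: 11 h 1 min + 5 h 25 min + 4 h 14 min = 20 h 40 min.

20.67 hours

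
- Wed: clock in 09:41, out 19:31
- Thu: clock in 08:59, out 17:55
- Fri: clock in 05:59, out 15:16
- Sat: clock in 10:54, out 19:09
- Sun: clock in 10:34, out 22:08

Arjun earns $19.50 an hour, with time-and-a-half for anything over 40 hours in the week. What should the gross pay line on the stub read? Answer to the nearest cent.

Wed: 09:41–19:31 = 9 h 50 min
Thu: 08:59–17:55 = 8 h 56 min
Fri: 05:59–15:16 = 9 h 17 min
Sat: 10:54–19:09 = 8 h 15 min
Sun: 10:34–22:08 = 11 h 34 min
Total worked: 47 h 52 min = 2872 min.
Regular 40 h 0 min = 2400 min at $19.50/h; overtime 7 h 52 min = 472 min at $29.25/h.
Pay = (2400 × $19.50 + 472 × $29.25) ÷ 60 = $1010.10.

$1010.10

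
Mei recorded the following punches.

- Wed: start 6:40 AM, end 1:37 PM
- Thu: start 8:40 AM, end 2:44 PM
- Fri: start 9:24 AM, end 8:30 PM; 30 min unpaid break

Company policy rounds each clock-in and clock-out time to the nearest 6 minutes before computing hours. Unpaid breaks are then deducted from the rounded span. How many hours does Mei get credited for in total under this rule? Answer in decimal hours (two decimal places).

23.50 hours

Wed: in 6:40 AM→6:42 AM, out 1:37 PM→1:36 PM; 6 h 54 min
Thu: in 8:40 AM→8:42 AM, out 2:44 PM→2:42 PM; 6 h 0 min
Fri: in 9:24 AM→9:24 AM, out 8:30 PM→8:30 PM; 11 h 6 min − 30 min = 10 h 36 min
Total credited: 23 h 30 min.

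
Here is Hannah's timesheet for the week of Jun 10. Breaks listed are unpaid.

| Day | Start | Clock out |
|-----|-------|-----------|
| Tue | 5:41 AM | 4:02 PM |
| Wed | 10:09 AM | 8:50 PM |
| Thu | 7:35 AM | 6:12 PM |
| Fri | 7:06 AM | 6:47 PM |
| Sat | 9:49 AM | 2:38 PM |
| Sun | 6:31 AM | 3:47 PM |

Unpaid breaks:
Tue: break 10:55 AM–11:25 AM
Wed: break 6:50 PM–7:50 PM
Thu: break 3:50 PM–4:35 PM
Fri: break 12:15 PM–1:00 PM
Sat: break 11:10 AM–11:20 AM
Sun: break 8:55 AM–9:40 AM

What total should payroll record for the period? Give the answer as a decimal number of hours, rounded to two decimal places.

53.50 hours

Tue: 5:41 AM–4:02 PM = 10 h 21 min; less 30 min break → 9 h 51 min
Wed: 10:09 AM–8:50 PM = 10 h 41 min; less 60 min break → 9 h 41 min
Thu: 7:35 AM–6:12 PM = 10 h 37 min; less 45 min break → 9 h 52 min
Fri: 7:06 AM–6:47 PM = 11 h 41 min; less 45 min break → 10 h 56 min
Sat: 9:49 AM–2:38 PM = 4 h 49 min; less 10 min break → 4 h 39 min
Sun: 6:31 AM–3:47 PM = 9 h 16 min; less 45 min break → 8 h 31 min
Total: 9 h 51 min + 9 h 41 min + 9 h 52 min + 10 h 56 min + 4 h 39 min + 8 h 31 min = 53 h 30 min.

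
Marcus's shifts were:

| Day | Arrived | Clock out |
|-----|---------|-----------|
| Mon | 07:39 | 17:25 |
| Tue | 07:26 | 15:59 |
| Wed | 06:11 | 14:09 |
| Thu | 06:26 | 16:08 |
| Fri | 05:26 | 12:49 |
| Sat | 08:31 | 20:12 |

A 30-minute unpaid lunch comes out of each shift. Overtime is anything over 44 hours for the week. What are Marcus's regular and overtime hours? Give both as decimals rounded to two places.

Regular 44.00 hours, overtime 8.05 hours

Mon: 07:39–17:25 = 9 h 46 min; less 30 min break → 9 h 16 min
Tue: 07:26–15:59 = 8 h 33 min; less 30 min break → 8 h 3 min
Wed: 06:11–14:09 = 7 h 58 min; less 30 min break → 7 h 28 min
Thu: 06:26–16:08 = 9 h 42 min; less 30 min break → 9 h 12 min
Fri: 05:26–12:49 = 7 h 23 min; less 30 min break → 6 h 53 min
Sat: 08:31–20:12 = 11 h 41 min; less 30 min break → 11 h 11 min
Total worked: 52 h 3 min = 52.05 h.
Threshold 44 h → overtime 8 h 3 min, regular 44 h 0 min.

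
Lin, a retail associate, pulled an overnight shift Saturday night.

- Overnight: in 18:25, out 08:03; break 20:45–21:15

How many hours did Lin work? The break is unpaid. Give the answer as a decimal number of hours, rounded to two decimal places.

Overnight: 18:25 → midnight = 5 h 35 min; midnight → 08:03 = 8 h 3 min; span 13 h 38 min; less 30 min break → 13 h 8 min

13.13 hours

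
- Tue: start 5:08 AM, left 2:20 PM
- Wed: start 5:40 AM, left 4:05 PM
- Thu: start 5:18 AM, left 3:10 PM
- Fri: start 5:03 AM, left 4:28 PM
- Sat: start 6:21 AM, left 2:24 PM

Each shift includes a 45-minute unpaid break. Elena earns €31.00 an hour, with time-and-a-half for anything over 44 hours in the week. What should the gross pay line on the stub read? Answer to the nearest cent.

Tue: 5:08 AM–2:20 PM = 9 h 12 min; less 45 min break → 8 h 27 min
Wed: 5:40 AM–4:05 PM = 10 h 25 min; less 45 min break → 9 h 40 min
Thu: 5:18 AM–3:10 PM = 9 h 52 min; less 45 min break → 9 h 7 min
Fri: 5:03 AM–4:28 PM = 11 h 25 min; less 45 min break → 10 h 40 min
Sat: 6:21 AM–2:24 PM = 8 h 3 min; less 45 min break → 7 h 18 min
Total worked: 45 h 12 min = 2712 min.
Regular 44 h 0 min = 2640 min at €31.00/h; overtime 1 h 12 min = 72 min at €46.50/h.
Pay = (2640 × €31.00 + 72 × €46.50) ÷ 60 = €1419.80.

€1419.80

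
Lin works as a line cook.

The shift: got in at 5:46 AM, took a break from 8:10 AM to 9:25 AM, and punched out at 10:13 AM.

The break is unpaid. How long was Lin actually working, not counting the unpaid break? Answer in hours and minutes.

3 h 12 min

The shift: 5:46 AM–10:13 AM = 4 h 27 min; less 75 min break → 3 h 12 min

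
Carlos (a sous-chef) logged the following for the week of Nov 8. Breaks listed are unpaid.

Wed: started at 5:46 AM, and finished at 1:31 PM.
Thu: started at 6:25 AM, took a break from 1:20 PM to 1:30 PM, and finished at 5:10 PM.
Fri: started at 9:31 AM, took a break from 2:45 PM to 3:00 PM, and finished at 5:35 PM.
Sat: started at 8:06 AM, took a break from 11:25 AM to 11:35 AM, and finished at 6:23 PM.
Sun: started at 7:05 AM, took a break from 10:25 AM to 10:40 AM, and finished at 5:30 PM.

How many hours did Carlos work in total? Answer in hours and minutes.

46 h 26 min

Wed: 5:46 AM–1:31 PM = 7 h 45 min
Thu: 6:25 AM–5:10 PM = 10 h 45 min; less 10 min break → 10 h 35 min
Fri: 9:31 AM–5:35 PM = 8 h 4 min; less 15 min break → 7 h 49 min
Sat: 8:06 AM–6:23 PM = 10 h 17 min; less 10 min break → 10 h 7 min
Sun: 7:05 AM–5:30 PM = 10 h 25 min; less 15 min break → 10 h 10 min
Total: 7 h 45 min + 10 h 35 min + 7 h 49 min + 10 h 7 min + 10 h 10 min = 46 h 26 min.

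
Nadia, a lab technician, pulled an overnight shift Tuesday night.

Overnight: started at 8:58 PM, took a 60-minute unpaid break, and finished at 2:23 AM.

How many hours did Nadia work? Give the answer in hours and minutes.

Overnight: 8:58 PM → midnight = 3 h 2 min; midnight → 2:23 AM = 2 h 23 min; span 5 h 25 min; less 60 min break → 4 h 25 min

4 h 25 min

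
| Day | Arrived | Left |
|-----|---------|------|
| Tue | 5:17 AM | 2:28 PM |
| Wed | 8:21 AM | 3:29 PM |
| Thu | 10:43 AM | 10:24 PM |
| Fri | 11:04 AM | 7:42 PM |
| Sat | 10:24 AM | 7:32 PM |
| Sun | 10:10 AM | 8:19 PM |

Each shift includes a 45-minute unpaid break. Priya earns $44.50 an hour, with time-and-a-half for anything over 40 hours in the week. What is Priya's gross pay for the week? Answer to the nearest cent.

$2542.06

Tue: 5:17 AM–2:28 PM = 9 h 11 min; less 45 min break → 8 h 26 min
Wed: 8:21 AM–3:29 PM = 7 h 8 min; less 45 min break → 6 h 23 min
Thu: 10:43 AM–10:24 PM = 11 h 41 min; less 45 min break → 10 h 56 min
Fri: 11:04 AM–7:42 PM = 8 h 38 min; less 45 min break → 7 h 53 min
Sat: 10:24 AM–7:32 PM = 9 h 8 min; less 45 min break → 8 h 23 min
Sun: 10:10 AM–8:19 PM = 10 h 9 min; less 45 min break → 9 h 24 min
Total worked: 51 h 25 min = 3085 min.
Regular 40 h 0 min = 2400 min at $44.50/h; overtime 11 h 25 min = 685 min at $66.75/h.
Pay = (2400 × $44.50 + 685 × $66.75) ÷ 60 = $2542.06.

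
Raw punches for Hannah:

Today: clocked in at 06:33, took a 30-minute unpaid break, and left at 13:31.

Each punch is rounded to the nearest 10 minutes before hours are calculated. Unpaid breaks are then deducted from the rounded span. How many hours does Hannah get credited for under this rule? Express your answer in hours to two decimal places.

Today: in 06:33→06:30, out 13:31→13:30; 7 h 0 min − 30 min = 6 h 30 min

6.50 hours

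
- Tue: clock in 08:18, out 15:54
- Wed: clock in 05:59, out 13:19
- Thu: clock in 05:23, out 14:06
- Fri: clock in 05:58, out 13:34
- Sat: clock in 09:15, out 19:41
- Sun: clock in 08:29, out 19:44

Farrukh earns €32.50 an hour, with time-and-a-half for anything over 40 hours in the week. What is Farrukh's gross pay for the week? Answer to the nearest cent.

€1930.50

Tue: 08:18–15:54 = 7 h 36 min
Wed: 05:59–13:19 = 7 h 20 min
Thu: 05:23–14:06 = 8 h 43 min
Fri: 05:58–13:34 = 7 h 36 min
Sat: 09:15–19:41 = 10 h 26 min
Sun: 08:29–19:44 = 11 h 15 min
Total worked: 52 h 56 min = 3176 min.
Regular 40 h 0 min = 2400 min at €32.50/h; overtime 12 h 56 min = 776 min at €48.75/h.
Pay = (2400 × €32.50 + 776 × €48.75) ÷ 60 = €1930.50.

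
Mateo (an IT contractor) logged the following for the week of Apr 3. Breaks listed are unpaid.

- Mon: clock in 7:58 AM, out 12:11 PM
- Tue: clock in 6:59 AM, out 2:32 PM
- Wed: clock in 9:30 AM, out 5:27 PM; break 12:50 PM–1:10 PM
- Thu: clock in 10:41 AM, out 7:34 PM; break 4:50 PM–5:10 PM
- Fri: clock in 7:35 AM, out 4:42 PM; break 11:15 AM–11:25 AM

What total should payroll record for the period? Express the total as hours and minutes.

36 h 53 min

Mon: 7:58 AM–12:11 PM = 4 h 13 min
Tue: 6:59 AM–2:32 PM = 7 h 33 min
Wed: 9:30 AM–5:27 PM = 7 h 57 min; less 20 min break → 7 h 37 min
Thu: 10:41 AM–7:34 PM = 8 h 53 min; less 20 min break → 8 h 33 min
Fri: 7:35 AM–4:42 PM = 9 h 7 min; less 10 min break → 8 h 57 min
Total: 4 h 13 min + 7 h 33 min + 7 h 37 min + 8 h 33 min + 8 h 57 min = 36 h 53 min.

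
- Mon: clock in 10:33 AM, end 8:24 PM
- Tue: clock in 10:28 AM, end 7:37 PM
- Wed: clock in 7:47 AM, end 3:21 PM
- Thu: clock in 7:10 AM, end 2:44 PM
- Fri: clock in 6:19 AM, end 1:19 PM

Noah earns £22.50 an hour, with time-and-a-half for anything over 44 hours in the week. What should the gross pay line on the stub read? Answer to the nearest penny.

£925.50

Mon: 10:33 AM–8:24 PM = 9 h 51 min
Tue: 10:28 AM–7:37 PM = 9 h 9 min
Wed: 7:47 AM–3:21 PM = 7 h 34 min
Thu: 7:10 AM–2:44 PM = 7 h 34 min
Fri: 6:19 AM–1:19 PM = 7 h 0 min
Total worked: 41 h 8 min = 2468 min.
Regular 41 h 8 min = 2468 min at £22.50/h; overtime 0 h 0 min = 0 min at £33.75/h.
Pay = (2468 × £22.50 + 0 × £33.75) ÷ 60 = £925.50.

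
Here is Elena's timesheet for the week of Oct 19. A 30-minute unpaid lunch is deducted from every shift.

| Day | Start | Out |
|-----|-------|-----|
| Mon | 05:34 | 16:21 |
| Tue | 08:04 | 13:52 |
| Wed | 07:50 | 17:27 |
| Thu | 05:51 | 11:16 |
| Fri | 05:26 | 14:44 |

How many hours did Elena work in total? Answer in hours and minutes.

Mon: 05:34–16:21 = 10 h 47 min; less 30 min break → 10 h 17 min
Tue: 08:04–13:52 = 5 h 48 min; less 30 min break → 5 h 18 min
Wed: 07:50–17:27 = 9 h 37 min; less 30 min break → 9 h 7 min
Thu: 05:51–11:16 = 5 h 25 min; less 30 min break → 4 h 55 min
Fri: 05:26–14:44 = 9 h 18 min; less 30 min break → 8 h 48 min
Total: 10 h 17 min + 5 h 18 min + 9 h 7 min + 4 h 55 min + 8 h 48 min = 38 h 25 min.

38 h 25 min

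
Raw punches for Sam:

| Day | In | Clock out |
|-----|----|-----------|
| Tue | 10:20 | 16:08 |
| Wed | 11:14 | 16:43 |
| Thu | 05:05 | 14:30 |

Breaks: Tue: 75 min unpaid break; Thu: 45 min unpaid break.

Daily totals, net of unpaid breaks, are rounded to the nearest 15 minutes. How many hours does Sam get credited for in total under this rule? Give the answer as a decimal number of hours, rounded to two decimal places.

Tue: 10:20–16:08 = 5 h 48 min − 75 min = 4 h 33 min → rounds to 4 h 30 min
Wed: 11:14–16:43 = 5 h 29 min → rounds to 5 h 30 min
Thu: 05:05–14:30 = 9 h 25 min − 45 min = 8 h 40 min → rounds to 8 h 45 min
Total credited: 18 h 45 min.

18.75 hours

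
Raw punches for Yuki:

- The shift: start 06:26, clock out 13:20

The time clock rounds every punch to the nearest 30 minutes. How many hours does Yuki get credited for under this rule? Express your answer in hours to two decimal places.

7.00 hours

The shift: in 06:26→06:30, out 13:20→13:30; 7 h 0 min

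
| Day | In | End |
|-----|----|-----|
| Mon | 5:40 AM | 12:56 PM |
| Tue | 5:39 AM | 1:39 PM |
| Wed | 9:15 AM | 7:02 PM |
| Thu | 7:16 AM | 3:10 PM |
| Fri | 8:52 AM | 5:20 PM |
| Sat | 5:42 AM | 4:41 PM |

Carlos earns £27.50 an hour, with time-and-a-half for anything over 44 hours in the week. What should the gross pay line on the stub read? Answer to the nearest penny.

£1556.50

Mon: 5:40 AM–12:56 PM = 7 h 16 min
Tue: 5:39 AM–1:39 PM = 8 h 0 min
Wed: 9:15 AM–7:02 PM = 9 h 47 min
Thu: 7:16 AM–3:10 PM = 7 h 54 min
Fri: 8:52 AM–5:20 PM = 8 h 28 min
Sat: 5:42 AM–4:41 PM = 10 h 59 min
Total worked: 52 h 24 min = 3144 min.
Regular 44 h 0 min = 2640 min at £27.50/h; overtime 8 h 24 min = 504 min at £41.25/h.
Pay = (2640 × £27.50 + 504 × £41.25) ÷ 60 = £1556.50.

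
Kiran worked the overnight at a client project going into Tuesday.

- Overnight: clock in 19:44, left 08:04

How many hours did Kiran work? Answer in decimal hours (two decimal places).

12.33 hours

Overnight: 19:44 → midnight = 4 h 16 min; midnight → 08:04 = 8 h 4 min; span 12 h 20 min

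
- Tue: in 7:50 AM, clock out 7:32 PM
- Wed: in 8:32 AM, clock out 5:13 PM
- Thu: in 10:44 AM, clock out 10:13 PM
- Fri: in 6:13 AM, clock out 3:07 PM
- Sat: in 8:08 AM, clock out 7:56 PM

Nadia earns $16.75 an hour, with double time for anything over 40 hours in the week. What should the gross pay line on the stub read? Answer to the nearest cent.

$1090.98

Tue: 7:50 AM–7:32 PM = 11 h 42 min
Wed: 8:32 AM–5:13 PM = 8 h 41 min
Thu: 10:44 AM–10:13 PM = 11 h 29 min
Fri: 6:13 AM–3:07 PM = 8 h 54 min
Sat: 8:08 AM–7:56 PM = 11 h 48 min
Total worked: 52 h 34 min = 3154 min.
Regular 40 h 0 min = 2400 min at $16.75/h; overtime 12 h 34 min = 754 min at $33.50/h.
Pay = (2400 × $16.75 + 754 × $33.50) ÷ 60 = $1090.98.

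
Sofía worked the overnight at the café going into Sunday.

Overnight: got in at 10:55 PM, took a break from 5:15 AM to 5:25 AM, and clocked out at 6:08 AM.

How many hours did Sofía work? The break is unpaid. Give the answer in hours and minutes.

7 h 3 min

Overnight: 10:55 PM → midnight = 1 h 5 min; midnight → 6:08 AM = 6 h 8 min; span 7 h 13 min; less 10 min break → 7 h 3 min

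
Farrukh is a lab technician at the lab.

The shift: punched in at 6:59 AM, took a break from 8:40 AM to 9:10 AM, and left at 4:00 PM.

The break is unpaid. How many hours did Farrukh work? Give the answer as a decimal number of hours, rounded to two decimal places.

The shift: 6:59 AM–4:00 PM = 9 h 1 min; less 30 min break → 8 h 31 min

8.52 hours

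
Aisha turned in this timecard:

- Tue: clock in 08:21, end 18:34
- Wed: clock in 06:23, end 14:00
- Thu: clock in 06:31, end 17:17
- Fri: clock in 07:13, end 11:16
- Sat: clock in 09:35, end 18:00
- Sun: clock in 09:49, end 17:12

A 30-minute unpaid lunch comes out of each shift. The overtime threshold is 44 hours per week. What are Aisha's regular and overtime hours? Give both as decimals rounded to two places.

Regular 44.00 hours, overtime 1.45 hours

Tue: 08:21–18:34 = 10 h 13 min; less 30 min break → 9 h 43 min
Wed: 06:23–14:00 = 7 h 37 min; less 30 min break → 7 h 7 min
Thu: 06:31–17:17 = 10 h 46 min; less 30 min break → 10 h 16 min
Fri: 07:13–11:16 = 4 h 3 min; less 30 min break → 3 h 33 min
Sat: 09:35–18:00 = 8 h 25 min; less 30 min break → 7 h 55 min
Sun: 09:49–17:12 = 7 h 23 min; less 30 min break → 6 h 53 min
Total worked: 45 h 27 min = 45.45 h.
Threshold 44 h → overtime 1 h 27 min, regular 44 h 0 min.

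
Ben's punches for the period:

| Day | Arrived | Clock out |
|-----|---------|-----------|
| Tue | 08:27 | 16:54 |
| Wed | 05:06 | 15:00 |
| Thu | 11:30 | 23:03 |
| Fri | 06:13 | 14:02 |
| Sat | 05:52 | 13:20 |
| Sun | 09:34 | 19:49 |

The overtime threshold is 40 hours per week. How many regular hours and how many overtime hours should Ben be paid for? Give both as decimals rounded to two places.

Tue: 08:27–16:54 = 8 h 27 min
Wed: 05:06–15:00 = 9 h 54 min
Thu: 11:30–23:03 = 11 h 33 min
Fri: 06:13–14:02 = 7 h 49 min
Sat: 05:52–13:20 = 7 h 28 min
Sun: 09:34–19:49 = 10 h 15 min
Total worked: 55 h 26 min = 55.43 h.
Threshold 40 h → overtime 15 h 26 min, regular 40 h 0 min.

Regular 40.00 hours, overtime 15.43 hours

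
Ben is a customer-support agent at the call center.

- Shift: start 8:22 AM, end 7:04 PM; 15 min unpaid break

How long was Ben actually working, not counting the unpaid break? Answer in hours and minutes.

10 h 27 min

Shift: 8:22 AM–7:04 PM = 10 h 42 min; less 15 min break → 10 h 27 min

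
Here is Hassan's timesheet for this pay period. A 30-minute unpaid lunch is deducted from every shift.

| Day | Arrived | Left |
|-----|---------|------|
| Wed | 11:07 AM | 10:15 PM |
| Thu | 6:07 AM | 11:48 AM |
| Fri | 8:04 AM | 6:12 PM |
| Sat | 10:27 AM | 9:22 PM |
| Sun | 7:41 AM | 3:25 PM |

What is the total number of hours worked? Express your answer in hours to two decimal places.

Wed: 11:07 AM–10:15 PM = 11 h 8 min; less 30 min break → 10 h 38 min
Thu: 6:07 AM–11:48 AM = 5 h 41 min; less 30 min break → 5 h 11 min
Fri: 8:04 AM–6:12 PM = 10 h 8 min; less 30 min break → 9 h 38 min
Sat: 10:27 AM–9:22 PM = 10 h 55 min; less 30 min break → 10 h 25 min
Sun: 7:41 AM–3:25 PM = 7 h 44 min; less 30 min break → 7 h 14 min
Total: 10 h 38 min + 5 h 11 min + 9 h 38 min + 10 h 25 min + 7 h 14 min = 43 h 6 min.

43.10 hours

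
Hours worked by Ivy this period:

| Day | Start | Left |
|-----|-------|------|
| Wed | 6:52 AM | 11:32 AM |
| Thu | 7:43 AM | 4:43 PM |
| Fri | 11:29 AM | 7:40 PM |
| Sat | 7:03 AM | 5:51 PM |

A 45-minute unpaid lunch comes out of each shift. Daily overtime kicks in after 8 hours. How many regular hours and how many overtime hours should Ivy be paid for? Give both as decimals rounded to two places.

Regular 27.35 hours, overtime 2.30 hours

Wed: 6:52 AM–11:32 AM = 4 h 40 min; less 45 min break → 3 h 55 min
Thu: 7:43 AM–4:43 PM = 9 h 0 min; less 45 min break → 8 h 15 min
Fri: 11:29 AM–7:40 PM = 8 h 11 min; less 45 min break → 7 h 26 min
Sat: 7:03 AM–5:51 PM = 10 h 48 min; less 45 min break → 10 h 3 min
Wed reg 3 h 55 min / OT 0 h 0 min; Thu reg 8 h 0 min / OT 0 h 15 min; Fri reg 7 h 26 min / OT 0 h 0 min; Sat reg 8 h 0 min / OT 2 h 3 min.
Totals: regular 27 h 21 min, overtime 2 h 18 min.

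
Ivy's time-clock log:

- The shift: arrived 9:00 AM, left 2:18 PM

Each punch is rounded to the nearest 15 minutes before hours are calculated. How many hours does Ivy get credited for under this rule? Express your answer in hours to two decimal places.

5.25 hours

The shift: in 9:00 AM→9:00 AM, out 2:18 PM→2:15 PM; 5 h 15 min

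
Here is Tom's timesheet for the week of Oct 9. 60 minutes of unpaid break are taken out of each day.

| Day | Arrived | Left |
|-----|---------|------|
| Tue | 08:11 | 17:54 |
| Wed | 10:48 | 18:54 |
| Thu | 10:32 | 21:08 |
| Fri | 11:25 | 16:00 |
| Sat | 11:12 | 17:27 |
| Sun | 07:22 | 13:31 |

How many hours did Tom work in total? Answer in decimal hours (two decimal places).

Tue: 08:11–17:54 = 9 h 43 min; less 60 min break → 8 h 43 min
Wed: 10:48–18:54 = 8 h 6 min; less 60 min break → 7 h 6 min
Thu: 10:32–21:08 = 10 h 36 min; less 60 min break → 9 h 36 min
Fri: 11:25–16:00 = 4 h 35 min; less 60 min break → 3 h 35 min
Sat: 11:12–17:27 = 6 h 15 min; less 60 min break → 5 h 15 min
Sun: 07:22–13:31 = 6 h 9 min; less 60 min break → 5 h 9 min
Total: 8 h 43 min + 7 h 6 min + 9 h 36 min + 3 h 35 min + 5 h 15 min + 5 h 9 min = 39 h 24 min.

39.40 hours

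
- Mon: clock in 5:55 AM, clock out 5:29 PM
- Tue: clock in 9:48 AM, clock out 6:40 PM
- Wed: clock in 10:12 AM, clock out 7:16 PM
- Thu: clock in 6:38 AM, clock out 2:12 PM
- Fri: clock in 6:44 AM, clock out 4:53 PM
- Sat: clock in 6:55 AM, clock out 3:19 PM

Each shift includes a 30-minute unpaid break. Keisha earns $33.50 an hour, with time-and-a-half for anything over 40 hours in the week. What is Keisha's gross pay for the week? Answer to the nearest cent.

$1973.99

Mon: 5:55 AM–5:29 PM = 11 h 34 min; less 30 min break → 11 h 4 min
Tue: 9:48 AM–6:40 PM = 8 h 52 min; less 30 min break → 8 h 22 min
Wed: 10:12 AM–7:16 PM = 9 h 4 min; less 30 min break → 8 h 34 min
Thu: 6:38 AM–2:12 PM = 7 h 34 min; less 30 min break → 7 h 4 min
Fri: 6:44 AM–4:53 PM = 10 h 9 min; less 30 min break → 9 h 39 min
Sat: 6:55 AM–3:19 PM = 8 h 24 min; less 30 min break → 7 h 54 min
Total worked: 52 h 37 min = 3157 min.
Regular 40 h 0 min = 2400 min at $33.50/h; overtime 12 h 37 min = 757 min at $50.25/h.
Pay = (2400 × $33.50 + 757 × $50.25) ÷ 60 = $1973.99.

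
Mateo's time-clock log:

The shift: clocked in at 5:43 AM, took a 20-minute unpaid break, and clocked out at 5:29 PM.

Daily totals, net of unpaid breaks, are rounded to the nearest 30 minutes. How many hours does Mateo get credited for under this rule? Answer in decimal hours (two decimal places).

11.50 hours

The shift: 5:43 AM–5:29 PM = 11 h 46 min − 20 min = 11 h 26 min → rounds to 11 h 30 min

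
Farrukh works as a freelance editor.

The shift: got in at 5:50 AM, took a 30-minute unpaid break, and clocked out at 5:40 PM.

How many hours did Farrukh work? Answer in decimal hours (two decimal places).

The shift: 5:50 AM–5:40 PM = 11 h 50 min; less 30 min break → 11 h 20 min

11.33 hours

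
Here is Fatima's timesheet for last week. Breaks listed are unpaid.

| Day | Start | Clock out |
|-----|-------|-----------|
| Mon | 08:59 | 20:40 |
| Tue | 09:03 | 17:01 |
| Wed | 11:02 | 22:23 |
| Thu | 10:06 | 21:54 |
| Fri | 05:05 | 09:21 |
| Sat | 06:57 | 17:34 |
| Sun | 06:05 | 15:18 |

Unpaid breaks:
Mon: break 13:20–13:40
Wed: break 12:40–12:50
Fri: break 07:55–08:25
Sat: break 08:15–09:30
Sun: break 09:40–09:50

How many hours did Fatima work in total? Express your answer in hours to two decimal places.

Mon: 08:59–20:40 = 11 h 41 min; less 20 min break → 11 h 21 min
Tue: 09:03–17:01 = 7 h 58 min
Wed: 11:02–22:23 = 11 h 21 min; less 10 min break → 11 h 11 min
Thu: 10:06–21:54 = 11 h 48 min
Fri: 05:05–09:21 = 4 h 16 min; less 30 min break → 3 h 46 min
Sat: 06:57–17:34 = 10 h 37 min; less 75 min break → 9 h 22 min
Sun: 06:05–15:18 = 9 h 13 min; less 10 min break → 9 h 3 min
Total: 11 h 21 min + 7 h 58 min + 11 h 11 min + 11 h 48 min + 3 h 46 min + 9 h 22 min + 9 h 3 min = 64 h 29 min.

64.48 hours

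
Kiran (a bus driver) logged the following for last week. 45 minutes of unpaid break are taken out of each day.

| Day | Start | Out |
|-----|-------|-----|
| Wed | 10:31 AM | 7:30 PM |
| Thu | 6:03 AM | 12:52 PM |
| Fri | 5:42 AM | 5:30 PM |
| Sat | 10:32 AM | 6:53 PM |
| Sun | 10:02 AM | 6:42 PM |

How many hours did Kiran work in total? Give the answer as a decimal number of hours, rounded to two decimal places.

40.87 hours

Wed: 10:31 AM–7:30 PM = 8 h 59 min; less 45 min break → 8 h 14 min
Thu: 6:03 AM–12:52 PM = 6 h 49 min; less 45 min break → 6 h 4 min
Fri: 5:42 AM–5:30 PM = 11 h 48 min; less 45 min break → 11 h 3 min
Sat: 10:32 AM–6:53 PM = 8 h 21 min; less 45 min break → 7 h 36 min
Sun: 10:02 AM–6:42 PM = 8 h 40 min; less 45 min break → 7 h 55 min
Total: 8 h 14 min + 6 h 4 min + 11 h 3 min + 7 h 36 min + 7 h 55 min = 40 h 52 min.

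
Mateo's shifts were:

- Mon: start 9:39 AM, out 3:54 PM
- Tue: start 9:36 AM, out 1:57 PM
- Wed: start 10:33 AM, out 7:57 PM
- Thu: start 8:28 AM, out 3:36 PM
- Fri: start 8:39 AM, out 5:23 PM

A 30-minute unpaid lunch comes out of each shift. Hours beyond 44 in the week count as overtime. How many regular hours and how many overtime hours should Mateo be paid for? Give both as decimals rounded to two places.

Mon: 9:39 AM–3:54 PM = 6 h 15 min; less 30 min break → 5 h 45 min
Tue: 9:36 AM–1:57 PM = 4 h 21 min; less 30 min break → 3 h 51 min
Wed: 10:33 AM–7:57 PM = 9 h 24 min; less 30 min break → 8 h 54 min
Thu: 8:28 AM–3:36 PM = 7 h 8 min; less 30 min break → 6 h 38 min
Fri: 8:39 AM–5:23 PM = 8 h 44 min; less 30 min break → 8 h 14 min
Total worked: 33 h 22 min = 33.37 h.
Threshold 44 h → overtime 0 h 0 min, regular 33 h 22 min.

Regular 33.37 hours, overtime 0.00 hours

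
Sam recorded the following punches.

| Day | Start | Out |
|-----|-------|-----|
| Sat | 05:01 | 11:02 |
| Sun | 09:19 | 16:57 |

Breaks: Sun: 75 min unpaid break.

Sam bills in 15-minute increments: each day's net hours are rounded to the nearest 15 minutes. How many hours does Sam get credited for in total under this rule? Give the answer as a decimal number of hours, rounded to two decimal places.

Sat: 05:01–11:02 = 6 h 1 min → rounds to 6 h 0 min
Sun: 09:19–16:57 = 7 h 38 min − 75 min = 6 h 23 min → rounds to 6 h 30 min
Total credited: 12 h 30 min.

12.50 hours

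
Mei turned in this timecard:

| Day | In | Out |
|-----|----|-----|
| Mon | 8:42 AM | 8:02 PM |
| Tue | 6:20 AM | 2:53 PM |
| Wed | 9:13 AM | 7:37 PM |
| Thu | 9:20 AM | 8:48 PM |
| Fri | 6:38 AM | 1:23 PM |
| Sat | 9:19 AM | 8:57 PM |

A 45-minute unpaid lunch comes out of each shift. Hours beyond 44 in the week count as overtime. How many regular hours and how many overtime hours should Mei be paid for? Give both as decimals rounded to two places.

Regular 44.00 hours, overtime 11.63 hours

Mon: 8:42 AM–8:02 PM = 11 h 20 min; less 45 min break → 10 h 35 min
Tue: 6:20 AM–2:53 PM = 8 h 33 min; less 45 min break → 7 h 48 min
Wed: 9:13 AM–7:37 PM = 10 h 24 min; less 45 min break → 9 h 39 min
Thu: 9:20 AM–8:48 PM = 11 h 28 min; less 45 min break → 10 h 43 min
Fri: 6:38 AM–1:23 PM = 6 h 45 min; less 45 min break → 6 h 0 min
Sat: 9:19 AM–8:57 PM = 11 h 38 min; less 45 min break → 10 h 53 min
Total worked: 55 h 38 min = 55.63 h.
Threshold 44 h → overtime 11 h 38 min, regular 44 h 0 min.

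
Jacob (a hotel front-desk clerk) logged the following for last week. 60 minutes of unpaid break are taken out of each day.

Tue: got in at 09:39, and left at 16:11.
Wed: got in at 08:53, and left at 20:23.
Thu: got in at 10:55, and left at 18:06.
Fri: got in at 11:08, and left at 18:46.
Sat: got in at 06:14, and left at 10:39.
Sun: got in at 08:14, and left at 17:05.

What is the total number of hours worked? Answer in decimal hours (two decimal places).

40.12 hours

Tue: 09:39–16:11 = 6 h 32 min; less 60 min break → 5 h 32 min
Wed: 08:53–20:23 = 11 h 30 min; less 60 min break → 10 h 30 min
Thu: 10:55–18:06 = 7 h 11 min; less 60 min break → 6 h 11 min
Fri: 11:08–18:46 = 7 h 38 min; less 60 min break → 6 h 38 min
Sat: 06:14–10:39 = 4 h 25 min; less 60 min break → 3 h 25 min
Sun: 08:14–17:05 = 8 h 51 min; less 60 min break → 7 h 51 min
Total: 5 h 32 min + 10 h 30 min + 6 h 11 min + 6 h 38 min + 3 h 25 min + 7 h 51 min = 40 h 7 min.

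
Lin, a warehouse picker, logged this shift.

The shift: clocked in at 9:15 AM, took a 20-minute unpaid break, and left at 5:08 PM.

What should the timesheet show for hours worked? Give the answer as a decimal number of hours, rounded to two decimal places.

7.55 hours

The shift: 9:15 AM–5:08 PM = 7 h 53 min; less 20 min break → 7 h 33 min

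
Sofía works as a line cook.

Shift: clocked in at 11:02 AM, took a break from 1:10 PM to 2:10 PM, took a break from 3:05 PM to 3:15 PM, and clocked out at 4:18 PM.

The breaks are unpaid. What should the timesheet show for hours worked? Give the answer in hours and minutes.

Shift: 11:02 AM–4:18 PM = 5 h 16 min; less 70 min break → 4 h 6 min

4 h 6 min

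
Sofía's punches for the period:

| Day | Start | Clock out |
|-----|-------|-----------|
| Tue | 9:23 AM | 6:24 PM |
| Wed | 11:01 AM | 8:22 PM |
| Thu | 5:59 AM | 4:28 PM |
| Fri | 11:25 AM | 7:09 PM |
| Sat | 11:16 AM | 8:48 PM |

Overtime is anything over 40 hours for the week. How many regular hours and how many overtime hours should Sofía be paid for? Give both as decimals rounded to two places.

Regular 40.00 hours, overtime 6.12 hours

Tue: 9:23 AM–6:24 PM = 9 h 1 min
Wed: 11:01 AM–8:22 PM = 9 h 21 min
Thu: 5:59 AM–4:28 PM = 10 h 29 min
Fri: 11:25 AM–7:09 PM = 7 h 44 min
Sat: 11:16 AM–8:48 PM = 9 h 32 min
Total worked: 46 h 7 min = 46.12 h.
Threshold 40 h → overtime 6 h 7 min, regular 40 h 0 min.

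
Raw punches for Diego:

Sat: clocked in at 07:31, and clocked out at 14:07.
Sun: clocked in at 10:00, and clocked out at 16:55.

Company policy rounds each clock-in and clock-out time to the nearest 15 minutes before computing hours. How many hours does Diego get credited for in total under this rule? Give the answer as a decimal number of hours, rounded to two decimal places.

13.50 hours

Sat: in 07:31→07:30, out 14:07→14:00; 6 h 30 min
Sun: in 10:00→10:00, out 16:55→17:00; 7 h 0 min
Total credited: 13 h 30 min.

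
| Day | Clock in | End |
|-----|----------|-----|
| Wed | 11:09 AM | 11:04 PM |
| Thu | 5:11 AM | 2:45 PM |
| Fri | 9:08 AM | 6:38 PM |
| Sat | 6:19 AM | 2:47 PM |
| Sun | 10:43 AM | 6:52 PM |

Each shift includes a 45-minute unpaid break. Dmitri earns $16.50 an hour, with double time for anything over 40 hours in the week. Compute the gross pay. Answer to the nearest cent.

Wed: 11:09 AM–11:04 PM = 11 h 55 min; less 45 min break → 11 h 10 min
Thu: 5:11 AM–2:45 PM = 9 h 34 min; less 45 min break → 8 h 49 min
Fri: 9:08 AM–6:38 PM = 9 h 30 min; less 45 min break → 8 h 45 min
Sat: 6:19 AM–2:47 PM = 8 h 28 min; less 45 min break → 7 h 43 min
Sun: 10:43 AM–6:52 PM = 8 h 9 min; less 45 min break → 7 h 24 min
Total worked: 43 h 51 min = 2631 min.
Regular 40 h 0 min = 2400 min at $16.50/h; overtime 3 h 51 min = 231 min at $33.00/h.
Pay = (2400 × $16.50 + 231 × $33.00) ÷ 60 = $787.05.

$787.05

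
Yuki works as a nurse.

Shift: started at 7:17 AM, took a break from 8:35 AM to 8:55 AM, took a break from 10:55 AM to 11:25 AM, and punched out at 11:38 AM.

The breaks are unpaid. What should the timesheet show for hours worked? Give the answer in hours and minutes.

3 h 31 min

Shift: 7:17 AM–11:38 AM = 4 h 21 min; less 50 min break → 3 h 31 min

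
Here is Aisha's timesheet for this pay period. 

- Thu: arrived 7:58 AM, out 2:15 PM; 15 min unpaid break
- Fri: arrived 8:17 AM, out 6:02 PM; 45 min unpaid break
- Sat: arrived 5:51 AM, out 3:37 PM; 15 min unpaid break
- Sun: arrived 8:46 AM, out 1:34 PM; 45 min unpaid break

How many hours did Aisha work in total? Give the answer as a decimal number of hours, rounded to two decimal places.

Thu: 7:58 AM–2:15 PM = 6 h 17 min; less 15 min break → 6 h 2 min
Fri: 8:17 AM–6:02 PM = 9 h 45 min; less 45 min break → 9 h 0 min
Sat: 5:51 AM–3:37 PM = 9 h 46 min; less 15 min break → 9 h 31 min
Sun: 8:46 AM–1:34 PM = 4 h 48 min; less 45 min break → 4 h 3 min
Total: 6 h 2 min + 9 h 0 min + 9 h 31 min + 4 h 3 min = 28 h 36 min.

28.60 hours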